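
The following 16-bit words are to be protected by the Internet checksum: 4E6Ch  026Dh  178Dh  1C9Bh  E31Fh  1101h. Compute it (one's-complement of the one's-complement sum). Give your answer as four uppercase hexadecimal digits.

One's-complement addition (fold any carry out of bit 15 back into bit 0):
  0x4E6C + 0x026D = 0x050D9
  0x50D9 + 0x178D = 0x06866
  0x6866 + 0x1C9B = 0x08501
  0x8501 + 0xE31F = 0x16820 → wrap carry → 0x6821
  0x6821 + 0x1101 = 0x07922
One's-complement sum = 0x7922.
Checksum = ~0x7922 & 0xFFFF = 0x86DD.

86DD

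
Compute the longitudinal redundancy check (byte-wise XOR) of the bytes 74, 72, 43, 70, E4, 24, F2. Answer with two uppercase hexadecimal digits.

XOR the bytes together:
  start with 0x74
  0x74 ⊕ 0x72 = 0x06
  0x06 ⊕ 0x43 = 0x45
  0x45 ⊕ 0x70 = 0x35
  0x35 ⊕ 0xE4 = 0xD1
  0xD1 ⊕ 0x24 = 0xF5
  0xF5 ⊕ 0xF2 = 0x07

07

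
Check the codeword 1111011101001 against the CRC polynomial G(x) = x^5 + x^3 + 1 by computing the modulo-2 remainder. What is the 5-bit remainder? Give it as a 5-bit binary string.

00000

Modulo-2 division of 1111011101001 by 101001:
  pos 0: 111101 XOR 101001 = 010100
  pos 1: 101001 XOR 101001 = 000000
  pos 7: 101001 XOR 101001 = 000000
Remainder = 00000 (zero — the frame passes the CRC check).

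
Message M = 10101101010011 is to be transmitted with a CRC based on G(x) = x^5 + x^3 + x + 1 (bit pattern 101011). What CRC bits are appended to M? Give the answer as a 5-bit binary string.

Append 5 zeros: 1010110101001100000. Divide by 101011 (XOR where the leading bit is 1):
  pos 0: 101011 XOR 101011 = 000000
  pos 7: 101001 XOR 101011 = 000010
  pos 11: 101000 XOR 101011 = 000011
Remainder (last 5 bits) = 01100. This is the CRC / FCS.

01100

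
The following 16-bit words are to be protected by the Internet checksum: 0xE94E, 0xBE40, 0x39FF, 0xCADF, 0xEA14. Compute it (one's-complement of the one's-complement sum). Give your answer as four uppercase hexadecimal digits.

One's-complement addition (fold any carry out of bit 15 back into bit 0):
  0xE94E + 0xBE40 = 0x1A78E → wrap carry → 0xA78F
  0xA78F + 0x39FF = 0x0E18E
  0xE18E + 0xCADF = 0x1AC6D → wrap carry → 0xAC6E
  0xAC6E + 0xEA14 = 0x19682 → wrap carry → 0x9683
One's-complement sum = 0x9683.
Checksum = ~0x9683 & 0xFFFF = 0x697C.

697C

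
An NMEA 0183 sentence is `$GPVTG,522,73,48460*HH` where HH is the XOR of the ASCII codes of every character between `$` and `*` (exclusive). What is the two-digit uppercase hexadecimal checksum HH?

71

XOR the ASCII codes of the payload characters:
  'G' = 0x47 → acc = 0x47
  'P' = 0x50 → acc = 0x17
  'V' = 0x56 → acc = 0x41
  'T' = 0x54 → acc = 0x15
  'G' = 0x47 → acc = 0x52
  ',' = 0x2C → acc = 0x7E
  '5' = 0x35 → acc = 0x4B
  '2' = 0x32 → acc = 0x79
  '2' = 0x32 → acc = 0x4B
  ',' = 0x2C → acc = 0x67
  '7' = 0x37 → acc = 0x50
  '3' = 0x33 → acc = 0x63
  ',' = 0x2C → acc = 0x4F
  '4' = 0x34 → acc = 0x7B
  '8' = 0x38 → acc = 0x43
  '4' = 0x34 → acc = 0x77
  '6' = 0x36 → acc = 0x41
  '0' = 0x30 → acc = 0x71
Checksum = 0x71.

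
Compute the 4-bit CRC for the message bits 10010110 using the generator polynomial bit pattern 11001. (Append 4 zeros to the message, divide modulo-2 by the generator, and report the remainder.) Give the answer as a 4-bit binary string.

0111

Append 4 zeros: 100101100000. Divide by 11001 (XOR where the leading bit is 1):
  pos 0: 10010 XOR 11001 = 01011
  pos 1: 10111 XOR 11001 = 01110
  pos 2: 11101 XOR 11001 = 00100
  pos 4: 10000 XOR 11001 = 01001
  pos 5: 10010 XOR 11001 = 01011
  pos 6: 10110 XOR 11001 = 01111
  pos 7: 11110 XOR 11001 = 00111
Remainder (last 4 bits) = 0111. This is the CRC / FCS.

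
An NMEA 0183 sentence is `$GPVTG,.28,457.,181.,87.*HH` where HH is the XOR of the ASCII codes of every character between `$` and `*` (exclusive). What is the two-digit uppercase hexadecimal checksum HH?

XOR the ASCII codes of the payload characters:
  'G' = 0x47 → acc = 0x47
  'P' = 0x50 → acc = 0x17
  'V' = 0x56 → acc = 0x41
  'T' = 0x54 → acc = 0x15
  'G' = 0x47 → acc = 0x52
  ',' = 0x2C → acc = 0x7E
  '.' = 0x2E → acc = 0x50
  '2' = 0x32 → acc = 0x62
  '8' = 0x38 → acc = 0x5A
  ',' = 0x2C → acc = 0x76
  '4' = 0x34 → acc = 0x42
  '5' = 0x35 → acc = 0x77
  '7' = 0x37 → acc = 0x40
  '.' = 0x2E → acc = 0x6E
  ',' = 0x2C → acc = 0x42
  '1' = 0x31 → acc = 0x73
  '8' = 0x38 → acc = 0x4B
  '1' = 0x31 → acc = 0x7A
  '.' = 0x2E → acc = 0x54
  ',' = 0x2C → acc = 0x78
  '8' = 0x38 → acc = 0x40
  '7' = 0x37 → acc = 0x77
  '.' = 0x2E → acc = 0x59
Checksum = 0x59.

59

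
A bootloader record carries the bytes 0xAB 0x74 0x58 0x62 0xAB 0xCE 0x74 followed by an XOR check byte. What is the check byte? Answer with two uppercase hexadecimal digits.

XOR the bytes together:
  start with 0xAB
  0xAB ⊕ 0x74 = 0xDF
  0xDF ⊕ 0x58 = 0x87
  0x87 ⊕ 0x62 = 0xE5
  0xE5 ⊕ 0xAB = 0x4E
  0x4E ⊕ 0xCE = 0x80
  0x80 ⊕ 0x74 = 0xF4

F4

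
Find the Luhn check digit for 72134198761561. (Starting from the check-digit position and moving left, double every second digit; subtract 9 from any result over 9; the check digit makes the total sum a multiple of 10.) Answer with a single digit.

Partial digits right→left: 1 6 5 1 6 7 8 9 1 4 3 1 2 7
Double every second digit counting from the check-digit position (so the 1st, 3rd, 5th, ... of the partial from the right).
  doubled (with −9 where >9): 2 1 3 7 2 6 4 → sum 25
  kept as-is: 6 1 7 9 4 1 7 → sum 35
Total = 25 + 35 = 60.
Check digit = (10 − (60 mod 10)) mod 10 = 0.

0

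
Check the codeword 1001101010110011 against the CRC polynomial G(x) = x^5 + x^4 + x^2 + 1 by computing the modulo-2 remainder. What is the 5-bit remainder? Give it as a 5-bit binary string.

Modulo-2 division of 1001101010110011 by 110101:
  pos 0: 100110 XOR 110101 = 010011
  pos 1: 100111 XOR 110101 = 010010
  pos 2: 100100 XOR 110101 = 010001
  pos 3: 100011 XOR 110101 = 010110
  pos 4: 101100 XOR 110101 = 011001
  pos 5: 110011 XOR 110101 = 000110
  pos 8: 110100 XOR 110101 = 000001
Remainder = 00111 (nonzero — an error is detected).

00111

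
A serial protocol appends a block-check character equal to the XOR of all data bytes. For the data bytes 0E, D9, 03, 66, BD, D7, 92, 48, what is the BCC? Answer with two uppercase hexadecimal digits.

XOR the bytes together:
  start with 0x0E
  0x0E ⊕ 0xD9 = 0xD7
  0xD7 ⊕ 0x03 = 0xD4
  0xD4 ⊕ 0x66 = 0xB2
  0xB2 ⊕ 0xBD = 0x0F
  0x0F ⊕ 0xD7 = 0xD8
  0xD8 ⊕ 0x92 = 0x4A
  0x4A ⊕ 0x48 = 0x02

02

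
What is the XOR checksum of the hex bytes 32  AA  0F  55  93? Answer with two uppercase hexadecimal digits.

XOR the bytes together:
  start with 0x32
  0x32 ⊕ 0xAA = 0x98
  0x98 ⊕ 0x0F = 0x97
  0x97 ⊕ 0x55 = 0xC2
  0xC2 ⊕ 0x93 = 0x51

51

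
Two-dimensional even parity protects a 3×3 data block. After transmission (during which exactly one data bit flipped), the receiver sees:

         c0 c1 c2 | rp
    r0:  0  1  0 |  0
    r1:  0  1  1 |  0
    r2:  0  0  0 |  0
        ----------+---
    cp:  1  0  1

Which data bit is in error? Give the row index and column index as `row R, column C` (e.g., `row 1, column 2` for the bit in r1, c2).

row 0, column 0

Recompute each row's even parity and compare to rp:
  r0: data parity 1, sent rp 0 → mismatch
  r1: data parity 0, sent rp 0 → ok
  r2: data parity 0, sent rp 0 → ok
Recompute each column's even parity and compare to cp:
  c0: data parity 0, sent cp 1 → mismatch
  c1: data parity 0, sent cp 0 → ok
  c2: data parity 1, sent cp 1 → ok
Exactly one row (r0) and one column (c0) fail → the flipped bit is at their intersection.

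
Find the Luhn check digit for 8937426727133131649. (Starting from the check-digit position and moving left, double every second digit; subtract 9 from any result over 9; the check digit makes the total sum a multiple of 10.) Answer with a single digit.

Partial digits right→left: 9 4 6 1 3 1 3 3 1 7 2 7 6 2 4 7 3 9 8
Double every second digit counting from the check-digit position (so the 1st, 3rd, 5th, ... of the partial from the right).
  doubled (with −9 where >9): 9 3 6 6 2 4 3 8 6 7 → sum 54
  kept as-is: 4 1 1 3 7 7 2 7 9 → sum 41
Total = 54 + 41 = 95.
Check digit = (10 − (95 mod 10)) mod 10 = 5.

5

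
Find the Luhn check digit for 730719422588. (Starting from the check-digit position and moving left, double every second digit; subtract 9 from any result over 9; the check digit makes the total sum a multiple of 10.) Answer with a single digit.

6

Partial digits right→left: 8 8 5 2 2 4 9 1 7 0 3 7
Double every second digit counting from the check-digit position (so the 1st, 3rd, 5th, ... of the partial from the right).
  doubled (with −9 where >9): 7 1 4 9 5 6 → sum 32
  kept as-is: 8 2 4 1 0 7 → sum 22
Total = 32 + 22 = 54.
Check digit = (10 − (54 mod 10)) mod 10 = 6.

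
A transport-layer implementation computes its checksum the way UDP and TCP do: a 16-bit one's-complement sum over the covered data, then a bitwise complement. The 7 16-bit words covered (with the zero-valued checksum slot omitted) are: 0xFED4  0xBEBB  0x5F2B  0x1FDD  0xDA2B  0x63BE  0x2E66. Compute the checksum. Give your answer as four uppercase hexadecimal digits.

5716

One's-complement addition (fold any carry out of bit 15 back into bit 0):
  0xFED4 + 0xBEBB = 0x1BD8F → wrap carry → 0xBD90
  0xBD90 + 0x5F2B = 0x11CBB → wrap carry → 0x1CBC
  0x1CBC + 0x1FDD = 0x03C99
  0x3C99 + 0xDA2B = 0x116C4 → wrap carry → 0x16C5
  0x16C5 + 0x63BE = 0x07A83
  0x7A83 + 0x2E66 = 0x0A8E9
One's-complement sum = 0xA8E9.
Checksum = ~0xA8E9 & 0xFFFF = 0x5716.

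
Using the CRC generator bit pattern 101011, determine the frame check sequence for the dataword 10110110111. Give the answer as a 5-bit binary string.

Append 5 zeros: 1011011011100000. Divide by 101011 (XOR where the leading bit is 1):
  pos 0: 101101 XOR 101011 = 000110
  pos 3: 110101 XOR 101011 = 011110
  pos 4: 111101 XOR 101011 = 010110
  pos 5: 101101 XOR 101011 = 000110
  pos 8: 110000 XOR 101011 = 011011
  pos 9: 110110 XOR 101011 = 011101
  pos 10: 111010 XOR 101011 = 010001
Remainder (last 5 bits) = 10001. This is the CRC / FCS.

10001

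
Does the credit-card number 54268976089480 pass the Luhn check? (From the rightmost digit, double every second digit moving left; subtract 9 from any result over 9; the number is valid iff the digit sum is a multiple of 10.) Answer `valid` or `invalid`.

From the right, keep odd positions and double even positions (subtract 9 from any doubled value over 9):
  doubled (positions 2,4,...): 7 9 0 5 7 4 1 → sum 33
  kept (positions 1,3,...): 0 4 8 6 9 6 4 → sum 37
Total = 70.
70 mod 10 = 0, so the number is valid.

valid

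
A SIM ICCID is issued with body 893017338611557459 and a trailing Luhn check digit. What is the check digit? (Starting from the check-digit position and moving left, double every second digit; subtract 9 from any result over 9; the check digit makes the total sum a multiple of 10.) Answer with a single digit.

Partial digits right→left: 9 5 4 7 5 5 1 1 6 8 3 3 7 1 0 3 9 8
Double every second digit counting from the check-digit position (so the 1st, 3rd, 5th, ... of the partial from the right).
  doubled (with −9 where >9): 9 8 1 2 3 6 5 0 9 → sum 43
  kept as-is: 5 7 5 1 8 3 1 3 8 → sum 41
Total = 43 + 41 = 84.
Check digit = (10 − (84 mod 10)) mod 10 = 6.

6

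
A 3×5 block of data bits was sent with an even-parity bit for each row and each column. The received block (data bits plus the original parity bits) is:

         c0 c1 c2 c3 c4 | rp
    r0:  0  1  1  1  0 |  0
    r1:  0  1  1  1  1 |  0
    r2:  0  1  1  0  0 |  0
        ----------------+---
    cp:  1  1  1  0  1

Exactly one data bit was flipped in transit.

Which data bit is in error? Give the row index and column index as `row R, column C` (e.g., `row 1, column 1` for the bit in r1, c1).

row 0, column 0

Recompute each row's even parity and compare to rp:
  r0: data parity 1, sent rp 0 → mismatch
  r1: data parity 0, sent rp 0 → ok
  r2: data parity 0, sent rp 0 → ok
Recompute each column's even parity and compare to cp:
  c0: data parity 0, sent cp 1 → mismatch
  c1: data parity 1, sent cp 1 → ok
  c2: data parity 1, sent cp 1 → ok
  c3: data parity 0, sent cp 0 → ok
  c4: data parity 1, sent cp 1 → ok
Exactly one row (r0) and one column (c0) fail → the flipped bit is at their intersection.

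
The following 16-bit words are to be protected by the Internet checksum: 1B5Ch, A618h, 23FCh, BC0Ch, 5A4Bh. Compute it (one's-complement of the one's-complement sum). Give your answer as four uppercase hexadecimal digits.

One's-complement addition (fold any carry out of bit 15 back into bit 0):
  0x1B5C + 0xA618 = 0x0C174
  0xC174 + 0x23FC = 0x0E570
  0xE570 + 0xBC0C = 0x1A17C → wrap carry → 0xA17D
  0xA17D + 0x5A4B = 0x0FBC8
One's-complement sum = 0xFBC8.
Checksum = ~0xFBC8 & 0xFFFF = 0x0437.

0437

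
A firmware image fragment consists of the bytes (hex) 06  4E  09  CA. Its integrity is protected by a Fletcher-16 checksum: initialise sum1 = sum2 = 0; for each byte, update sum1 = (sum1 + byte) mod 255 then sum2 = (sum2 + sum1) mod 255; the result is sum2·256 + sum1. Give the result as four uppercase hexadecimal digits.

Running sums (mod 255):
  after byte 0 (06): sum1=6, sum2=6
  after byte 1 (4E): sum1=84, sum2=90
  after byte 2 (09): sum1=93, sum2=183
  after byte 3 (CA): sum1=40, sum2=223
Checksum = sum2·256 + sum1 = 223·256 + 40 = 57128 = 0xDF28.

DF28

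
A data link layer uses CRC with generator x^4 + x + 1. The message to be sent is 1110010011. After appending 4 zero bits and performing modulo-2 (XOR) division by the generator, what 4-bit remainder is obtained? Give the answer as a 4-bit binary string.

Append 4 zeros: 11100100110000. Divide by 10011 (XOR where the leading bit is 1):
  pos 0: 11100 XOR 10011 = 01111
  pos 1: 11111 XOR 10011 = 01100
  pos 2: 11000 XOR 10011 = 01011
  pos 3: 10110 XOR 10011 = 00101
  pos 5: 10111 XOR 10011 = 00100
  pos 7: 10000 XOR 10011 = 00011
Remainder (last 4 bits) = 1100. This is the CRC / FCS.

1100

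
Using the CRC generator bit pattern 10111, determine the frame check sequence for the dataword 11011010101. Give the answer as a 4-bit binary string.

1011

Append 4 zeros: 110110101010000. Divide by 10111 (XOR where the leading bit is 1):
  pos 0: 11011 XOR 10111 = 01100
  pos 1: 11000 XOR 10111 = 01111
  pos 2: 11111 XOR 10111 = 01000
  pos 3: 10000 XOR 10111 = 00111
  pos 5: 11110 XOR 10111 = 01001
  pos 6: 10011 XOR 10111 = 00100
  pos 8: 10000 XOR 10111 = 00111
  pos 10: 11100 XOR 10111 = 01011
Remainder (last 4 bits) = 1011. This is the CRC / FCS.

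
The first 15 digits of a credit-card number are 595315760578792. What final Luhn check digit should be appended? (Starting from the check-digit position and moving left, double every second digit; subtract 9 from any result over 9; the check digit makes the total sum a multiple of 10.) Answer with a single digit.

Partial digits right→left: 2 9 7 8 7 5 0 6 7 5 1 3 5 9 5
Double every second digit counting from the check-digit position (so the 1st, 3rd, 5th, ... of the partial from the right).
  doubled (with −9 where >9): 4 5 5 0 5 2 1 1 → sum 23
  kept as-is: 9 8 5 6 5 3 9 → sum 45
Total = 23 + 45 = 68.
Check digit = (10 − (68 mod 10)) mod 10 = 2.

2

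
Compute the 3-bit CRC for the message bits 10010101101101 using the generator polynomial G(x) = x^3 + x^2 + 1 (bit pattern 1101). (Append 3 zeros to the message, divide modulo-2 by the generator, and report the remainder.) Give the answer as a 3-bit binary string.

Append 3 zeros: 10010101101101000. Divide by 1101 (XOR where the leading bit is 1):
  pos 0: 1001 XOR 1101 = 0100
  pos 1: 1000 XOR 1101 = 0101
  pos 2: 1011 XOR 1101 = 0110
  pos 3: 1100 XOR 1101 = 0001
  pos 6: 1110 XOR 1101 = 0011
  pos 8: 1111 XOR 1101 = 0010
  pos 10: 1001 XOR 1101 = 0100
  pos 11: 1000 XOR 1101 = 0101
  pos 12: 1010 XOR 1101 = 0111
  pos 13: 1110 XOR 1101 = 0011
Remainder (last 3 bits) = 011. This is the CRC / FCS.

011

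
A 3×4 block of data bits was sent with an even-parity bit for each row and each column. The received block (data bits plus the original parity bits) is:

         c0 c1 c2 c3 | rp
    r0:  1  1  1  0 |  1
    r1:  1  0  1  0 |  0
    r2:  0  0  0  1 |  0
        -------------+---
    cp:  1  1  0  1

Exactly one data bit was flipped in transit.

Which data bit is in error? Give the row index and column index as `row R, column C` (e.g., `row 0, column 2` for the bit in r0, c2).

Recompute each row's even parity and compare to rp:
  r0: data parity 1, sent rp 1 → ok
  r1: data parity 0, sent rp 0 → ok
  r2: data parity 1, sent rp 0 → mismatch
Recompute each column's even parity and compare to cp:
  c0: data parity 0, sent cp 1 → mismatch
  c1: data parity 1, sent cp 1 → ok
  c2: data parity 0, sent cp 0 → ok
  c3: data parity 1, sent cp 1 → ok
Exactly one row (r2) and one column (c0) fail → the flipped bit is at their intersection.

row 2, column 0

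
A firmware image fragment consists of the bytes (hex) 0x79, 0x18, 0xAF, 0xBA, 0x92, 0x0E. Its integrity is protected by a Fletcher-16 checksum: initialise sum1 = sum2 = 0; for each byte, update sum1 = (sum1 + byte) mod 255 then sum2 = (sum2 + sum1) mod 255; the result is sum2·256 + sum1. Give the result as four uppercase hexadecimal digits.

Running sums (mod 255):
  after byte 0 (0x79): sum1=121, sum2=121
  after byte 1 (0x18): sum1=145, sum2=11
  after byte 2 (0xAF): sum1=65, sum2=76
  after byte 3 (0xBA): sum1=251, sum2=72
  after byte 4 (0x92): sum1=142, sum2=214
  after byte 5 (0x0E): sum1=156, sum2=115
Checksum = sum2·256 + sum1 = 115·256 + 156 = 29596 = 0x739C.

739C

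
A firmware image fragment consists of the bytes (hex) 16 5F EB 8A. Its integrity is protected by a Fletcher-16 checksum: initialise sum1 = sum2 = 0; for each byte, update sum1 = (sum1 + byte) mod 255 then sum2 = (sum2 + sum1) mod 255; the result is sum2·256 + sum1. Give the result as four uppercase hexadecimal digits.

D8EB

Running sums (mod 255):
  after byte 0 (16): sum1=22, sum2=22
  after byte 1 (5F): sum1=117, sum2=139
  after byte 2 (EB): sum1=97, sum2=236
  after byte 3 (8A): sum1=235, sum2=216
Checksum = sum2·256 + sum1 = 216·256 + 235 = 55531 = 0xD8EB.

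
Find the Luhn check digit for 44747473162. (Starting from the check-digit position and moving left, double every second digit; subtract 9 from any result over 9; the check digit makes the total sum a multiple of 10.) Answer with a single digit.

0

Partial digits right→left: 2 6 1 3 7 4 7 4 7 4 4
Double every second digit counting from the check-digit position (so the 1st, 3rd, 5th, ... of the partial from the right).
  doubled (with −9 where >9): 4 2 5 5 5 8 → sum 29
  kept as-is: 6 3 4 4 4 → sum 21
Total = 29 + 21 = 50.
Check digit = (10 − (50 mod 10)) mod 10 = 0.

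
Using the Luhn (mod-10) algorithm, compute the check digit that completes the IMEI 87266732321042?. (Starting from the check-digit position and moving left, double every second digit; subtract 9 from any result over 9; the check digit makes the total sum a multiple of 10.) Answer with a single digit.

8

Partial digits right→left: 2 4 0 1 2 3 2 3 7 6 6 2 7 8
Double every second digit counting from the check-digit position (so the 1st, 3rd, 5th, ... of the partial from the right).
  doubled (with −9 where >9): 4 0 4 4 5 3 5 → sum 25
  kept as-is: 4 1 3 3 6 2 8 → sum 27
Total = 25 + 27 = 52.
Check digit = (10 − (52 mod 10)) mod 10 = 8.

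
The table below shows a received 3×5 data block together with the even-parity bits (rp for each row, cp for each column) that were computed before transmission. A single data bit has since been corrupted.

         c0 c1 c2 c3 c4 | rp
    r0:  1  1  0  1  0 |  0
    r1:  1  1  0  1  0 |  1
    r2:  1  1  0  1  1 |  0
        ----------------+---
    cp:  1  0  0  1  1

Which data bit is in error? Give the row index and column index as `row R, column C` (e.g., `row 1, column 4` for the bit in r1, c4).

row 0, column 1

Recompute each row's even parity and compare to rp:
  r0: data parity 1, sent rp 0 → mismatch
  r1: data parity 1, sent rp 1 → ok
  r2: data parity 0, sent rp 0 → ok
Recompute each column's even parity and compare to cp:
  c0: data parity 1, sent cp 1 → ok
  c1: data parity 1, sent cp 0 → mismatch
  c2: data parity 0, sent cp 0 → ok
  c3: data parity 1, sent cp 1 → ok
  c4: data parity 1, sent cp 1 → ok
Exactly one row (r0) and one column (c1) fail → the flipped bit is at their intersection.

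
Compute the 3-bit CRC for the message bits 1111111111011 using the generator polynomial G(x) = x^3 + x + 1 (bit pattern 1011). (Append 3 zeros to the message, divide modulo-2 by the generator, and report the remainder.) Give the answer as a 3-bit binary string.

Append 3 zeros: 1111111111011000. Divide by 1011 (XOR where the leading bit is 1):
  pos 0: 1111 XOR 1011 = 0100
  pos 1: 1001 XOR 1011 = 0010
  pos 3: 1011 XOR 1011 = 0000
  pos 7: 1110 XOR 1011 = 0101
  pos 8: 1011 XOR 1011 = 0000
  pos 12: 1000 XOR 1011 = 0011
Remainder (last 3 bits) = 011. This is the CRC / FCS.

011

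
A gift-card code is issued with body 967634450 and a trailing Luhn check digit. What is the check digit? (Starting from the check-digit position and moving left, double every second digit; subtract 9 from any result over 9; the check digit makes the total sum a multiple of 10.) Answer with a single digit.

1

Partial digits right→left: 0 5 4 4 3 6 7 6 9
Double every second digit counting from the check-digit position (so the 1st, 3rd, 5th, ... of the partial from the right).
  doubled (with −9 where >9): 0 8 6 5 9 → sum 28
  kept as-is: 5 4 6 6 → sum 21
Total = 28 + 21 = 49.
Check digit = (10 − (49 mod 10)) mod 10 = 1.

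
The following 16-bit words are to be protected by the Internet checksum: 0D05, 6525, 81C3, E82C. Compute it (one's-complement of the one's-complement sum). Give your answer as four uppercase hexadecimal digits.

23E5

One's-complement addition (fold any carry out of bit 15 back into bit 0):
  0x0D05 + 0x6525 = 0x0722A
  0x722A + 0x81C3 = 0x0F3ED
  0xF3ED + 0xE82C = 0x1DC19 → wrap carry → 0xDC1A
One's-complement sum = 0xDC1A.
Checksum = ~0xDC1A & 0xFFFF = 0x23E5.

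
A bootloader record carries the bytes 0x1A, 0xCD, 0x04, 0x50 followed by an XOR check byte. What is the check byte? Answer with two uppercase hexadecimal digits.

XOR the bytes together:
  start with 0x1A
  0x1A ⊕ 0xCD = 0xD7
  0xD7 ⊕ 0x04 = 0xD3
  0xD3 ⊕ 0x50 = 0x83

83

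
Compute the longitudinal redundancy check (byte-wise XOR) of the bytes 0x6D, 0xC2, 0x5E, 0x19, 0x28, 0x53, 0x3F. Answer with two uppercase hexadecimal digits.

AC

XOR the bytes together:
  start with 0x6D
  0x6D ⊕ 0xC2 = 0xAF
  0xAF ⊕ 0x5E = 0xF1
  0xF1 ⊕ 0x19 = 0xE8
  0xE8 ⊕ 0x28 = 0xC0
  0xC0 ⊕ 0x53 = 0x93
  0x93 ⊕ 0x3F = 0xAC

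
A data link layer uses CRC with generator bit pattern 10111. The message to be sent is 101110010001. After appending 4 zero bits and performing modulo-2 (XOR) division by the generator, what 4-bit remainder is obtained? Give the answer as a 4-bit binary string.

0101

Append 4 zeros: 1011100100010000. Divide by 10111 (XOR where the leading bit is 1):
  pos 0: 10111 XOR 10111 = 00000
  pos 7: 10001 XOR 10111 = 00110
  pos 9: 11000 XOR 10111 = 01111
  pos 10: 11110 XOR 10111 = 01001
  pos 11: 10010 XOR 10111 = 00101
Remainder (last 4 bits) = 0101. This is the CRC / FCS.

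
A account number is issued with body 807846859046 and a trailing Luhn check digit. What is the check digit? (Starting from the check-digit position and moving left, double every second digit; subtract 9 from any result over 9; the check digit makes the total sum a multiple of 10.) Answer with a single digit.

6

Partial digits right→left: 6 4 0 9 5 8 6 4 8 7 0 8
Double every second digit counting from the check-digit position (so the 1st, 3rd, 5th, ... of the partial from the right).
  doubled (with −9 where >9): 3 0 1 3 7 0 → sum 14
  kept as-is: 4 9 8 4 7 8 → sum 40
Total = 14 + 40 = 54.
Check digit = (10 − (54 mod 10)) mod 10 = 6.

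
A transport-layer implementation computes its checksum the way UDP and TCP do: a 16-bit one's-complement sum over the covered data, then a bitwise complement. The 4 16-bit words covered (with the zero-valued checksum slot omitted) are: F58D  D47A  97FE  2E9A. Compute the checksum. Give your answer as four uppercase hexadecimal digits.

6F5E

One's-complement addition (fold any carry out of bit 15 back into bit 0):
  0xF58D + 0xD47A = 0x1CA07 → wrap carry → 0xCA08
  0xCA08 + 0x97FE = 0x16206 → wrap carry → 0x6207
  0x6207 + 0x2E9A = 0x090A1
One's-complement sum = 0x90A1.
Checksum = ~0x90A1 & 0xFFFF = 0x6F5E.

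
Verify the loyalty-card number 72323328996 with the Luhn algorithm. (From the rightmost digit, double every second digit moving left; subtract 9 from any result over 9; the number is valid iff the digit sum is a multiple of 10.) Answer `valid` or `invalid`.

valid

From the right, keep odd positions and double even positions (subtract 9 from any doubled value over 9):
  doubled (positions 2,4,...): 9 7 6 4 4 → sum 30
  kept (positions 1,3,...): 6 9 2 3 3 7 → sum 30
Total = 60.
60 mod 10 = 0, so the number is valid.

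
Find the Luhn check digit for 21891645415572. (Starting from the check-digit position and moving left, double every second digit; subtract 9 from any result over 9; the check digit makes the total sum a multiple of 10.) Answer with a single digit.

7

Partial digits right→left: 2 7 5 5 1 4 5 4 6 1 9 8 1 2
Double every second digit counting from the check-digit position (so the 1st, 3rd, 5th, ... of the partial from the right).
  doubled (with −9 where >9): 4 1 2 1 3 9 2 → sum 22
  kept as-is: 7 5 4 4 1 8 2 → sum 31
Total = 22 + 31 = 53.
Check digit = (10 − (53 mod 10)) mod 10 = 7.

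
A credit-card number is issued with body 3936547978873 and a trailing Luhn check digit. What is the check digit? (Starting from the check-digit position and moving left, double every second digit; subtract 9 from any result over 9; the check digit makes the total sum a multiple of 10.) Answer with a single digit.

Partial digits right→left: 3 7 8 8 7 9 7 4 5 6 3 9 3
Double every second digit counting from the check-digit position (so the 1st, 3rd, 5th, ... of the partial from the right).
  doubled (with −9 where >9): 6 7 5 5 1 6 6 → sum 36
  kept as-is: 7 8 9 4 6 9 → sum 43
Total = 36 + 43 = 79.
Check digit = (10 − (79 mod 10)) mod 10 = 1.

1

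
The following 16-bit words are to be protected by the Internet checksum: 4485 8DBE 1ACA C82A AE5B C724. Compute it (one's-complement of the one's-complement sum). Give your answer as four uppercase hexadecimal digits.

One's-complement addition (fold any carry out of bit 15 back into bit 0):
  0x4485 + 0x8DBE = 0x0D243
  0xD243 + 0x1ACA = 0x0ED0D
  0xED0D + 0xC82A = 0x1B537 → wrap carry → 0xB538
  0xB538 + 0xAE5B = 0x16393 → wrap carry → 0x6394
  0x6394 + 0xC724 = 0x12AB8 → wrap carry → 0x2AB9
One's-complement sum = 0x2AB9.
Checksum = ~0x2AB9 & 0xFFFF = 0xD546.

D546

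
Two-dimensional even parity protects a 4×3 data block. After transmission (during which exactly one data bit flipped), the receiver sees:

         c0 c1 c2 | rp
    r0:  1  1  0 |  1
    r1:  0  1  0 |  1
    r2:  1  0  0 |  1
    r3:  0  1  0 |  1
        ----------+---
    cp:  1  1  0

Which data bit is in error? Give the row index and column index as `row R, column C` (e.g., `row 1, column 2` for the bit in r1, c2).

Recompute each row's even parity and compare to rp:
  r0: data parity 0, sent rp 1 → mismatch
  r1: data parity 1, sent rp 1 → ok
  r2: data parity 1, sent rp 1 → ok
  r3: data parity 1, sent rp 1 → ok
Recompute each column's even parity and compare to cp:
  c0: data parity 0, sent cp 1 → mismatch
  c1: data parity 1, sent cp 1 → ok
  c2: data parity 0, sent cp 0 → ok
Exactly one row (r0) and one column (c0) fail → the flipped bit is at their intersection.

row 0, column 0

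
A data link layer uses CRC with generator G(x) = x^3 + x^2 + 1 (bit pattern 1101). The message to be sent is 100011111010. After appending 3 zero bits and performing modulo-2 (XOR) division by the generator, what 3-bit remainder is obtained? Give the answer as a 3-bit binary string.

Append 3 zeros: 100011111010000. Divide by 1101 (XOR where the leading bit is 1):
  pos 0: 1000 XOR 1101 = 0101
  pos 1: 1011 XOR 1101 = 0110
  pos 2: 1101 XOR 1101 = 0000
  pos 6: 1110 XOR 1101 = 0011
  pos 8: 1110 XOR 1101 = 0011
  pos 10: 1100 XOR 1101 = 0001
Remainder (last 3 bits) = 010. This is the CRC / FCS.

010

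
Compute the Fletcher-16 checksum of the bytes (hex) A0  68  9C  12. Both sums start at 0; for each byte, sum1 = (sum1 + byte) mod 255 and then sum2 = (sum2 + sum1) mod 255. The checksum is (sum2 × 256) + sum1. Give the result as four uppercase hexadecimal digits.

07B7

Running sums (mod 255):
  after byte 0 (A0): sum1=160, sum2=160
  after byte 1 (68): sum1=9, sum2=169
  after byte 2 (9C): sum1=165, sum2=79
  after byte 3 (12): sum1=183, sum2=7
Checksum = sum2·256 + sum1 = 7·256 + 183 = 1975 = 0x07B7.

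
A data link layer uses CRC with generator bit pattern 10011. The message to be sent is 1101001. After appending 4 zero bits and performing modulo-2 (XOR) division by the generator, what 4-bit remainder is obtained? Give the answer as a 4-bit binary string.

Append 4 zeros: 11010010000. Divide by 10011 (XOR where the leading bit is 1):
  pos 0: 11010 XOR 10011 = 01001
  pos 1: 10010 XOR 10011 = 00001
  pos 5: 11000 XOR 10011 = 01011
  pos 6: 10110 XOR 10011 = 00101
Remainder (last 4 bits) = 0101. This is the CRC / FCS.

0101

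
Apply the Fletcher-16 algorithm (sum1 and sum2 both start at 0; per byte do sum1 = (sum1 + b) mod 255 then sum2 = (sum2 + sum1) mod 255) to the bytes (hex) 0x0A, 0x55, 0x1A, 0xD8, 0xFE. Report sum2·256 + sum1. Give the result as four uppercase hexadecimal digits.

Running sums (mod 255):
  after byte 0 (0x0A): sum1=10, sum2=10
  after byte 1 (0x55): sum1=95, sum2=105
  after byte 2 (0x1A): sum1=121, sum2=226
  after byte 3 (0xD8): sum1=82, sum2=53
  after byte 4 (0xFE): sum1=81, sum2=134
Checksum = sum2·256 + sum1 = 134·256 + 81 = 34385 = 0x8651.

8651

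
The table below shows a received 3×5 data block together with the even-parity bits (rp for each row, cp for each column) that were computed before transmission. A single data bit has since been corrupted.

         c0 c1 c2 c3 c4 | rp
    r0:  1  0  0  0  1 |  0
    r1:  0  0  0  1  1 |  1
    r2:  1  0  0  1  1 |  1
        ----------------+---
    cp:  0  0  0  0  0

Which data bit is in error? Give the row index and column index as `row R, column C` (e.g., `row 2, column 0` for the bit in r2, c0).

row 1, column 4

Recompute each row's even parity and compare to rp:
  r0: data parity 0, sent rp 0 → ok
  r1: data parity 0, sent rp 1 → mismatch
  r2: data parity 1, sent rp 1 → ok
Recompute each column's even parity and compare to cp:
  c0: data parity 0, sent cp 0 → ok
  c1: data parity 0, sent cp 0 → ok
  c2: data parity 0, sent cp 0 → ok
  c3: data parity 0, sent cp 0 → ok
  c4: data parity 1, sent cp 0 → mismatch
Exactly one row (r1) and one column (c4) fail → the flipped bit is at their intersection.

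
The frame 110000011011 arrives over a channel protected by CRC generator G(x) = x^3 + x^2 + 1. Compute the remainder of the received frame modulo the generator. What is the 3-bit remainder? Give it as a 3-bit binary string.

Modulo-2 division of 110000011011 by 1101:
  pos 0: 1100 XOR 1101 = 0001
  pos 3: 1000 XOR 1101 = 0101
  pos 4: 1011 XOR 1101 = 0110
  pos 5: 1101 XOR 1101 = 0000
Remainder = 011 (nonzero — an error is detected).

011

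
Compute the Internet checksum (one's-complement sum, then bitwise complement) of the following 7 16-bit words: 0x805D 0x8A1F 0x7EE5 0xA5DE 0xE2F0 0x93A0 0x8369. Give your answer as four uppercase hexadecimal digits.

D6C3

One's-complement addition (fold any carry out of bit 15 back into bit 0):
  0x805D + 0x8A1F = 0x10A7C → wrap carry → 0x0A7D
  0x0A7D + 0x7EE5 = 0x08962
  0x8962 + 0xA5DE = 0x12F40 → wrap carry → 0x2F41
  0x2F41 + 0xE2F0 = 0x11231 → wrap carry → 0x1232
  0x1232 + 0x93A0 = 0x0A5D2
  0xA5D2 + 0x8369 = 0x1293B → wrap carry → 0x293C
One's-complement sum = 0x293C.
Checksum = ~0x293C & 0xFFFF = 0xD6C3.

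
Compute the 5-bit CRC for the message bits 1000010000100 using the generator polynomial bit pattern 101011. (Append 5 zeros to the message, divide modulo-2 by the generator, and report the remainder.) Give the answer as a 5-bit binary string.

11001

Append 5 zeros: 100001000010000000. Divide by 101011 (XOR where the leading bit is 1):
  pos 0: 100001 XOR 101011 = 001010
  pos 2: 101000 XOR 101011 = 000011
  pos 6: 110010 XOR 101011 = 011001
  pos 7: 110010 XOR 101011 = 011001
  pos 8: 110010 XOR 101011 = 011001
  pos 9: 110010 XOR 101011 = 011001
  pos 10: 110010 XOR 101011 = 011001
  pos 11: 110010 XOR 101011 = 011001
  pos 12: 110010 XOR 101011 = 011001
Remainder (last 5 bits) = 11001. This is the CRC / FCS.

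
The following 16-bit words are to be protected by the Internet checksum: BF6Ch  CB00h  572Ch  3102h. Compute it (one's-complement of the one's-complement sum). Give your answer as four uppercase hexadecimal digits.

ED63

One's-complement addition (fold any carry out of bit 15 back into bit 0):
  0xBF6C + 0xCB00 = 0x18A6C → wrap carry → 0x8A6D
  0x8A6D + 0x572C = 0x0E199
  0xE199 + 0x3102 = 0x1129B → wrap carry → 0x129C
One's-complement sum = 0x129C.
Checksum = ~0x129C & 0xFFFF = 0xED63.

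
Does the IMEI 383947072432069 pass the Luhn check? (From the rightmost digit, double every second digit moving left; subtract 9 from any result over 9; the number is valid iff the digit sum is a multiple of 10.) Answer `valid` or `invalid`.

From the right, keep odd positions and double even positions (subtract 9 from any doubled value over 9):
  doubled (positions 2,4,...): 3 4 8 5 5 9 7 → sum 41
  kept (positions 1,3,...): 9 0 3 2 0 4 3 3 → sum 24
Total = 65.
65 mod 10 = 5, so the number is invalid.

invalid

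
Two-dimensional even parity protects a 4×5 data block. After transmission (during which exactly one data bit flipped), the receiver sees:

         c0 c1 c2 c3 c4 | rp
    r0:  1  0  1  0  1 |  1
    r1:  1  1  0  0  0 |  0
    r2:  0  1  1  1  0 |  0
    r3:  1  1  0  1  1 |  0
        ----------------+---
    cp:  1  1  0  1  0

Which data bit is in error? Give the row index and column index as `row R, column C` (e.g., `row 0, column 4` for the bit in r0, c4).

row 2, column 3

Recompute each row's even parity and compare to rp:
  r0: data parity 1, sent rp 1 → ok
  r1: data parity 0, sent rp 0 → ok
  r2: data parity 1, sent rp 0 → mismatch
  r3: data parity 0, sent rp 0 → ok
Recompute each column's even parity and compare to cp:
  c0: data parity 1, sent cp 1 → ok
  c1: data parity 1, sent cp 1 → ok
  c2: data parity 0, sent cp 0 → ok
  c3: data parity 0, sent cp 1 → mismatch
  c4: data parity 0, sent cp 0 → ok
Exactly one row (r2) and one column (c3) fail → the flipped bit is at their intersection.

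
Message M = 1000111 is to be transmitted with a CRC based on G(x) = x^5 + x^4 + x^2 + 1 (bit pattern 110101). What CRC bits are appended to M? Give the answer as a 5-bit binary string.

01111

Append 5 zeros: 100011100000. Divide by 110101 (XOR where the leading bit is 1):
  pos 0: 100011 XOR 110101 = 010110
  pos 1: 101101 XOR 110101 = 011000
  pos 2: 110000 XOR 110101 = 000101
  pos 5: 101000 XOR 110101 = 011101
  pos 6: 111010 XOR 110101 = 001111
Remainder (last 5 bits) = 01111. This is the CRC / FCS.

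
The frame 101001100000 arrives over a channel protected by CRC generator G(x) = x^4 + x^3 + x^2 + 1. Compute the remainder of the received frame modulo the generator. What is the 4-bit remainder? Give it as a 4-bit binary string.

Modulo-2 division of 101001100000 by 11101:
  pos 0: 10100 XOR 11101 = 01001
  pos 1: 10011 XOR 11101 = 01110
  pos 2: 11101 XOR 11101 = 00000
Remainder = 0000 (zero — the frame passes the CRC check).

0000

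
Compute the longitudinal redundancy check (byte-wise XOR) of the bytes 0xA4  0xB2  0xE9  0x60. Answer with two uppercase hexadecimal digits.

XOR the bytes together:
  start with 0xA4
  0xA4 ⊕ 0xB2 = 0x16
  0x16 ⊕ 0xE9 = 0xFF
  0xFF ⊕ 0x60 = 0x9F

9F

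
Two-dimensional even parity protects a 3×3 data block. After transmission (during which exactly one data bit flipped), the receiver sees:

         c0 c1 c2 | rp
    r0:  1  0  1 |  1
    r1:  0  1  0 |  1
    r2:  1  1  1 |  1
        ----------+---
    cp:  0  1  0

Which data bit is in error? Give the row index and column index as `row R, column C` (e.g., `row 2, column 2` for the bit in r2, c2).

Recompute each row's even parity and compare to rp:
  r0: data parity 0, sent rp 1 → mismatch
  r1: data parity 1, sent rp 1 → ok
  r2: data parity 1, sent rp 1 → ok
Recompute each column's even parity and compare to cp:
  c0: data parity 0, sent cp 0 → ok
  c1: data parity 0, sent cp 1 → mismatch
  c2: data parity 0, sent cp 0 → ok
Exactly one row (r0) and one column (c1) fail → the flipped bit is at their intersection.

row 0, column 1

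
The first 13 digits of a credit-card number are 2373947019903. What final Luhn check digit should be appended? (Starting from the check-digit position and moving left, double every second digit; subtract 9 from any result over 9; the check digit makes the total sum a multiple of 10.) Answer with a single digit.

Partial digits right→left: 3 0 9 9 1 0 7 4 9 3 7 3 2
Double every second digit counting from the check-digit position (so the 1st, 3rd, 5th, ... of the partial from the right).
  doubled (with −9 where >9): 6 9 2 5 9 5 4 → sum 40
  kept as-is: 0 9 0 4 3 3 → sum 19
Total = 40 + 19 = 59.
Check digit = (10 − (59 mod 10)) mod 10 = 1.

1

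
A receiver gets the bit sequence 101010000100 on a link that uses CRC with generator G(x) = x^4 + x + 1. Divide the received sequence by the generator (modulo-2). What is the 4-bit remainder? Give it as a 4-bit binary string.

1011

Modulo-2 division of 101010000100 by 10011:
  pos 0: 10101 XOR 10011 = 00110
  pos 2: 11000 XOR 10011 = 01011
  pos 3: 10110 XOR 10011 = 00101
  pos 5: 10101 XOR 10011 = 00110
  pos 7: 11000 XOR 10011 = 01011
Remainder = 1011 (nonzero — an error is detected).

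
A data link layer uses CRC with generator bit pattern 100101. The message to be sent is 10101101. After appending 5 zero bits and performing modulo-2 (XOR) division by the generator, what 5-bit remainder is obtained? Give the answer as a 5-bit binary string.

00011

Append 5 zeros: 1010110100000. Divide by 100101 (XOR where the leading bit is 1):
  pos 0: 101011 XOR 100101 = 001110
  pos 2: 111001 XOR 100101 = 011100
  pos 3: 111000 XOR 100101 = 011101
  pos 4: 111010 XOR 100101 = 011111
  pos 5: 111110 XOR 100101 = 011011
  pos 6: 110110 XOR 100101 = 010011
  pos 7: 100110 XOR 100101 = 000011
Remainder (last 5 bits) = 00011. This is the CRC / FCS.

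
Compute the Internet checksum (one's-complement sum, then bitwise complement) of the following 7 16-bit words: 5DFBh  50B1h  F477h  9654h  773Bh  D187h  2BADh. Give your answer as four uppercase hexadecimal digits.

5216

One's-complement addition (fold any carry out of bit 15 back into bit 0):
  0x5DFB + 0x50B1 = 0x0AEAC
  0xAEAC + 0xF477 = 0x1A323 → wrap carry → 0xA324
  0xA324 + 0x9654 = 0x13978 → wrap carry → 0x3979
  0x3979 + 0x773B = 0x0B0B4
  0xB0B4 + 0xD187 = 0x1823B → wrap carry → 0x823C
  0x823C + 0x2BAD = 0x0ADE9
One's-complement sum = 0xADE9.
Checksum = ~0xADE9 & 0xFFFF = 0x5216.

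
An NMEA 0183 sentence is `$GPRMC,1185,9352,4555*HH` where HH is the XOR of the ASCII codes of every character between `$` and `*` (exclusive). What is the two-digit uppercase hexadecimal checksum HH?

66

XOR the ASCII codes of the payload characters:
  'G' = 0x47 → acc = 0x47
  'P' = 0x50 → acc = 0x17
  'R' = 0x52 → acc = 0x45
  'M' = 0x4D → acc = 0x08
  'C' = 0x43 → acc = 0x4B
  ',' = 0x2C → acc = 0x67
  '1' = 0x31 → acc = 0x56
  '1' = 0x31 → acc = 0x67
  '8' = 0x38 → acc = 0x5F
  '5' = 0x35 → acc = 0x6A
  ',' = 0x2C → acc = 0x46
  '9' = 0x39 → acc = 0x7F
  '3' = 0x33 → acc = 0x4C
  '5' = 0x35 → acc = 0x79
  '2' = 0x32 → acc = 0x4B
  ',' = 0x2C → acc = 0x67
  '4' = 0x34 → acc = 0x53
  '5' = 0x35 → acc = 0x66
  '5' = 0x35 → acc = 0x53
  '5' = 0x35 → acc = 0x66
Checksum = 0x66.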